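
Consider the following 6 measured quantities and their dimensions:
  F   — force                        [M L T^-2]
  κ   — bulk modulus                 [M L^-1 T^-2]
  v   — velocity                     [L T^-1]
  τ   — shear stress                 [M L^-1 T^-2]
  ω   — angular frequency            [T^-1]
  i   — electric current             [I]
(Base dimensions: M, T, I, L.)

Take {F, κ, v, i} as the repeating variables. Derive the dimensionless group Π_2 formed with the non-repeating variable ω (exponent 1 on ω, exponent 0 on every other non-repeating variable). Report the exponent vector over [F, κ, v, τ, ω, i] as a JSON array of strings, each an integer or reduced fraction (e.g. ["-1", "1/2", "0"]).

["1/2", "-1/2", "-1", "0", "1", "0"]

Write exponents as rows M,T,I,L / cols F,κ,v,τ,ω,i:
  M: [ 1  1  0  1  0  0]
  T: [-2 -2 -1 -2 -1  0]
  I: [ 0  0  0  0  0  1]
  L: [ 1 -1  1 -1  0  0]
Echelon form has 4 nonzero rows (pivots: F,κ,v,i)
Pivot set = {F,κ,v,i}, free = {τ,ω}
RREF:
  r0: [   1    0    0    0 -1/2    0]
  r1: [   0    1    0    1  1/2    0]
  r2: [   0    0    1    0    1    0]
  r3: [   0    0    0    0    0    1]
Fix exponent of ω at 1, τ at 0; solve each RREF row for its pivot's exponent:
  r0: exp(F) + (-1/2)·1 = 0 ⇒ exp(F) = 1/2
  r1: exp(κ) + (1/2)·1 = 0 ⇒ exp(κ) = -1/2
  r2: exp(v) + (1)·1 = 0 ⇒ exp(v) = -1
  r3: exp(i) + (0)·1 = 0 ⇒ exp(i) = 0
Π_2 = F^(1/2) · κ^(-1/2) · v^-1 · ω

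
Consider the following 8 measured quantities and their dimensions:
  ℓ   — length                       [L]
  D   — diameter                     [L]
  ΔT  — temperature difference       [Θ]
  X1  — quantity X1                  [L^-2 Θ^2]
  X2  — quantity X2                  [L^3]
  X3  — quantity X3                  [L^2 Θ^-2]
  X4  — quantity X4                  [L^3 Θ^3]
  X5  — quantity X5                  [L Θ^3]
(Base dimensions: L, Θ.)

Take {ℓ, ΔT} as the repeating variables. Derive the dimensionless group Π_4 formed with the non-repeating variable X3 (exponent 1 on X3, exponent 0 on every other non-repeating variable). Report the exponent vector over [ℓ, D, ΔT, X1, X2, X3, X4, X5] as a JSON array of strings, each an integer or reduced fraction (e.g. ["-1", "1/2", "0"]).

["-2", "0", "2", "0", "0", "1", "0", "0"]

Exponent matrix [L,Θ] × [ℓ,D,ΔT,X1,X2,X3,X4,X5]:
  L: [ 1  1  0 -2  3  2  3  1]
  Θ: [ 0  0  1  2  0 -2  3  3]
Echelon form has 2 nonzero rows (pivots: ℓ,ΔT)
Repeat: ℓ,ΔT; free: D,X1,X2,X3,X4,X5
RREF:
  r0: [   1    1    0   -2    3    2    3    1]
  r1: [   0    0    1    2    0   -2    3    3]
Fix exponent of X3 at 1, D at 0, X1 at 0, X2 at 0, X4 at 0, X5 at 0; solve each RREF row for its pivot's exponent:
  r0: exp(ℓ) + (2)·1 = 0 ⇒ exp(ℓ) = -2
  r1: exp(ΔT) + (-2)·1 = 0 ⇒ exp(ΔT) = 2
Π_4 = ℓ^-2 · ΔT^2 · X3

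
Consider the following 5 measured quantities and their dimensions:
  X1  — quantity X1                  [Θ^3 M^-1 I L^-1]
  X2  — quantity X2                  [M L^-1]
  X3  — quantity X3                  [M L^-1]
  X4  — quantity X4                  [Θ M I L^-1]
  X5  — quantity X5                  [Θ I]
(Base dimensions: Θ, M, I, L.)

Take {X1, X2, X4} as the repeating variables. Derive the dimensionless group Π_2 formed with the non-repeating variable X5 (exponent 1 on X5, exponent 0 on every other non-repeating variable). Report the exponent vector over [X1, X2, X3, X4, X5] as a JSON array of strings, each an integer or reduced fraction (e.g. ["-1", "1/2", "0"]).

["0", "1", "0", "-1", "1"]

Dimensional matrix (Θ×M×I×L by X1×X2×X3×X4×X5):
  Θ: [ 3  0  0  1  1]
  M: [-1  1  1  1  0]
  I: [ 1  0  0  1  1]
  L: [-1 -1 -1 -1  0]
Echelon form has 3 nonzero rows (pivots: X1,X2,X4)
Repeat: X1,X2,X4; free: X3,X5
RREF:
  r0: [   1    0    0    0    0]
  r1: [   0    1    1    0   -1]
  r2: [   0    0    0    1    1]
  r3: [   0    0    0    0    0]
Fix exponent of X5 at 1, X3 at 0; solve each RREF row for its pivot's exponent:
  r0: exp(X1) + (0)·1 = 0 ⇒ exp(X1) = 0
  r1: exp(X2) + (-1)·1 = 0 ⇒ exp(X2) = 1
  r2: exp(X4) + (1)·1 = 0 ⇒ exp(X4) = -1
Π_2 = X2 · X4^-1 · X5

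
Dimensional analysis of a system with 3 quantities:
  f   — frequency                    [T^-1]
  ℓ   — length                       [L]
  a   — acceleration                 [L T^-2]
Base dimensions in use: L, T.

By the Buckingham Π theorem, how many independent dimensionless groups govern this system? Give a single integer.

Write exponents as rows L,T / cols f,ℓ,a:
  L: [ 0  1  1]
  T: [-1  0 -2]
RREF → pivots at {f,ℓ} ⇒ r = 2
n=3, r=2 ⇒ 1 dimensionless group

1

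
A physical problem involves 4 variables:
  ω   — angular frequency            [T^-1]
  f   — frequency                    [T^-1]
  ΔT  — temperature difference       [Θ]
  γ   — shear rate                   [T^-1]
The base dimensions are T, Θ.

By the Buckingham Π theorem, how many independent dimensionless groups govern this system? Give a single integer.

2

Exponent matrix [T,Θ] × [ω,f,ΔT,γ]:
  T: [-1 -1  0 -1]
  Θ: [ 0  0  1  0]
Row reduction gives pivot columns ω,ΔT; rank = 2
n=4, r=2 ⇒ 2 dimensionless groups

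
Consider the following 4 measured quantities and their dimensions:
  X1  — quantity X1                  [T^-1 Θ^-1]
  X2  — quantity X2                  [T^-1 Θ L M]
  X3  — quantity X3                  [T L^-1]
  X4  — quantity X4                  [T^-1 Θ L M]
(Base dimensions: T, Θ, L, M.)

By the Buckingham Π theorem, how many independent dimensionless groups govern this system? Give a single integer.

Exponent matrix [T,Θ,L,M] × [X1,X2,X3,X4]:
  T: [-1 -1  1 -1]
  Θ: [-1  1  0  1]
  L: [ 0  1 -1  1]
  M: [ 0  1  0  1]
Row reduction gives pivot columns X1,X2,X3; rank = 3
Π count = n − r = 4 − 3 = 1

1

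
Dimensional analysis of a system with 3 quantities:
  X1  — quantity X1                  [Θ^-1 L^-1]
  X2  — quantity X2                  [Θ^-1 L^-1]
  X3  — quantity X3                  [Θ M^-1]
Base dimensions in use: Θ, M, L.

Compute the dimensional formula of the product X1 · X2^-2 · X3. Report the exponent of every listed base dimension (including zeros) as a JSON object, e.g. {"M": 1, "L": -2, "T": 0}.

{"Θ": 2, "M": -1, "L": 1}

Exponent matrix [Θ,M,L] × [X1,X2,X3]:
  Θ: [-1 -1  1]
  M: [ 0  0 -1]
  L: [-1 -1  0]
  [Θ]: (1)·-1+(-2)·-1+(1)·1 = 2
  [M]: (1)·0+(-2)·0+(1)·-1 = -1
  [L]: (1)·-1+(-2)·-1+(1)·0 = 1
⇒ Θ^2 M^-1 L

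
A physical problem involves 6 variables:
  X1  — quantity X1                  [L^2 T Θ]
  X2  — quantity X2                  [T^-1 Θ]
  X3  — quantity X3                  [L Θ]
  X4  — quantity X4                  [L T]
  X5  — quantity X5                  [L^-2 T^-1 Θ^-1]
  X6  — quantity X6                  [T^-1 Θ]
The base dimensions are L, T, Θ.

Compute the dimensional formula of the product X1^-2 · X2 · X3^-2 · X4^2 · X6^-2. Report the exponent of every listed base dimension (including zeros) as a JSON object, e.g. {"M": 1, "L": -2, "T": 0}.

Dimensional matrix (L×T×Θ by X1×X2×X3×X4×X5×X6):
  L: [ 2  0  1  1 -2  0]
  T: [ 1 -1  0  1 -1 -1]
  Θ: [ 1  1  1  0 -1  1]
  [L]: (-2)·2+(1)·0+(-2)·1+(2)·1+(-2)·0 = -4
  [T]: (-2)·1+(1)·-1+(-2)·0+(2)·1+(-2)·-1 = 1
  [Θ]: (-2)·1+(1)·1+(-2)·1+(2)·0+(-2)·1 = -5
⇒ L^-4 T Θ^-5

{"L": -4, "T": 1, "Θ": -5}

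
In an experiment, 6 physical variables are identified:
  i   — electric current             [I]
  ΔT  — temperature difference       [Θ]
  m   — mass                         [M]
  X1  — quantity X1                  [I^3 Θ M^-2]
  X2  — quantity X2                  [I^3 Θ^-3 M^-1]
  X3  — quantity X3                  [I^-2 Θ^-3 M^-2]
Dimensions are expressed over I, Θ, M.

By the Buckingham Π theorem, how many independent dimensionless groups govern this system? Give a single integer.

3

Write exponents as rows I,Θ,M / cols i,ΔT,m,X1,X2,X3:
  I: [ 1  0  0  3  3 -2]
  Θ: [ 0  1  0  1 -3 -3]
  M: [ 0  0  1 -2 -1 -2]
Row reduction gives pivot columns i,ΔT,m; rank = 3
n=6, r=3 ⇒ 3 dimensionless groups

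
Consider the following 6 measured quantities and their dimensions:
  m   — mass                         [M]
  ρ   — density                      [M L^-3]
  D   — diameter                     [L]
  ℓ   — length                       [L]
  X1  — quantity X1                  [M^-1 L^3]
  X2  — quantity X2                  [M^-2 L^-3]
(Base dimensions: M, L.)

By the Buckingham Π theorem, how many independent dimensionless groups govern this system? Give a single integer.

Write exponents as rows M,L / cols m,ρ,D,ℓ,X1,X2:
  M: [ 1  1  0  0 -1 -2]
  L: [ 0 -3  1  1  3 -3]
Row reduction gives pivot columns m,ρ; rank = 2
Π count = n − r = 6 − 2 = 4

4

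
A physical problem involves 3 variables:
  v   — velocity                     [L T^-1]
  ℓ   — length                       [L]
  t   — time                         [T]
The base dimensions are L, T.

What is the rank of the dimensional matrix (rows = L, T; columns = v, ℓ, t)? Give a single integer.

Write exponents as rows L,T / cols v,ℓ,t:
  L: [ 1  1  0]
  T: [-1  0  1]
Echelon form has 2 nonzero rows (pivots: v,ℓ)

2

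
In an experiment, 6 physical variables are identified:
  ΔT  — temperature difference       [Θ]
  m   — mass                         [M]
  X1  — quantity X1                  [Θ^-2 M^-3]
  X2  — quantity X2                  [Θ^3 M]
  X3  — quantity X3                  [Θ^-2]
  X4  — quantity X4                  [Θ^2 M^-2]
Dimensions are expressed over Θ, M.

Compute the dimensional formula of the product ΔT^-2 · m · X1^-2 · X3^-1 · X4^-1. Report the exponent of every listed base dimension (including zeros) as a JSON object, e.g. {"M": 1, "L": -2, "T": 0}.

{"Θ": 2, "M": 9}

Exponent matrix [Θ,M] × [ΔT,m,X1,X2,X3,X4]:
  Θ: [ 1  0 -2  3 -2  2]
  M: [ 0  1 -3  1  0 -2]
  [Θ]: (-2)·1+(1)·0+(-2)·-2+(-1)·-2+(-1)·2 = 2
  [M]: (-2)·0+(1)·1+(-2)·-3+(-1)·0+(-1)·-2 = 9
⇒ Θ^2 M^9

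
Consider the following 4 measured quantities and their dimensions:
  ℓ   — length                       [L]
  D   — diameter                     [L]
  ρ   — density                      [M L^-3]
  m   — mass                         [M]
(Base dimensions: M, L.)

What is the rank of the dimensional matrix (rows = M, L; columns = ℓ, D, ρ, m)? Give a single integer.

2

Dimensional matrix (M×L by ℓ×D×ρ×m):
  M: [ 0  0  1  1]
  L: [ 1  1 -3  0]
RREF → pivots at {ℓ,ρ} ⇒ r = 2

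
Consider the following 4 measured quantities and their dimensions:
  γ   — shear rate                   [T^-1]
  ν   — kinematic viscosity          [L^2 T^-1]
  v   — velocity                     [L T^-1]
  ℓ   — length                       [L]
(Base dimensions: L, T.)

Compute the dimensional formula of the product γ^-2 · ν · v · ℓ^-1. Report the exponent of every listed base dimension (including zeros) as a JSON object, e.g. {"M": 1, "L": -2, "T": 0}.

{"L": 2, "T": 0}

Dimensional matrix (L×T by γ×ν×v×ℓ):
  L: [ 0  2  1  1]
  T: [-1 -1 -1  0]
  [L]: (-2)·0+(1)·2+(1)·1+(-1)·1 = 2
  [T]: (-2)·-1+(1)·-1+(1)·-1+(-1)·0 = 0
⇒ L^2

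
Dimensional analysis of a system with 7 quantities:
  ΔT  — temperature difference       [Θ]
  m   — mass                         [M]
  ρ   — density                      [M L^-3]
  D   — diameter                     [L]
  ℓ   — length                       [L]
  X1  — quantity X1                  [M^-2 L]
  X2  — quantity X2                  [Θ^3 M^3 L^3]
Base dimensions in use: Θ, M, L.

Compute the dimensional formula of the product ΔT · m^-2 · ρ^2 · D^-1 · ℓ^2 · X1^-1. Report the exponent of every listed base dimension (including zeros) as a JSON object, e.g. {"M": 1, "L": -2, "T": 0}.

Exponent matrix [Θ,M,L] × [ΔT,m,ρ,D,ℓ,X1,X2]:
  Θ: [ 1  0  0  0  0  0  3]
  M: [ 0  1  1  0  0 -2  3]
  L: [ 0  0 -3  1  1  1  3]
  [Θ]: (1)·1+(-2)·0+(2)·0+(-1)·0+(2)·0+(-1)·0 = 1
  [M]: (1)·0+(-2)·1+(2)·1+(-1)·0+(2)·0+(-1)·-2 = 2
  [L]: (1)·0+(-2)·0+(2)·-3+(-1)·1+(2)·1+(-1)·1 = -6
⇒ Θ M^2 L^-6

{"Θ": 1, "M": 2, "L": -6}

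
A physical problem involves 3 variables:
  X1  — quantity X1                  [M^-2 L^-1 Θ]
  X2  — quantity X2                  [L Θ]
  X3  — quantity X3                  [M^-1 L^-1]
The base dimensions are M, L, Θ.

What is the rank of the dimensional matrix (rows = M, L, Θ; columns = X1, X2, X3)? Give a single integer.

2

Dimensional matrix (M×L×Θ by X1×X2×X3):
  M: [-2  0 -1]
  L: [-1  1 -1]
  Θ: [ 1  1  0]
RREF → pivots at {X1,X2} ⇒ r = 2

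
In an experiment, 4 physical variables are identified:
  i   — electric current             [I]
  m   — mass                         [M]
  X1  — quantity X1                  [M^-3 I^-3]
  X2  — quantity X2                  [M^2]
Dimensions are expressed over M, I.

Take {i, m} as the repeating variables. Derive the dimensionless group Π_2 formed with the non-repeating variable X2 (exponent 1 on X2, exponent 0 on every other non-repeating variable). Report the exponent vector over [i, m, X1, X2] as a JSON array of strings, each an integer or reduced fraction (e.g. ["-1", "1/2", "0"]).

Write exponents as rows M,I / cols i,m,X1,X2:
  M: [ 0  1 -3  2]
  I: [ 1  0 -3  0]
Echelon form has 2 nonzero rows (pivots: i,m)
Pivot set = {i,m}, free = {X1,X2}
RREF:
  r0: [   1    0   -3    0]
  r1: [   0    1   -3    2]
Fix exponent of X2 at 1, X1 at 0; solve each RREF row for its pivot's exponent:
  r0: exp(i) + (0)·1 = 0 ⇒ exp(i) = 0
  r1: exp(m) + (2)·1 = 0 ⇒ exp(m) = -2
Π_2 = m^-2 · X2

["0", "-2", "0", "1"]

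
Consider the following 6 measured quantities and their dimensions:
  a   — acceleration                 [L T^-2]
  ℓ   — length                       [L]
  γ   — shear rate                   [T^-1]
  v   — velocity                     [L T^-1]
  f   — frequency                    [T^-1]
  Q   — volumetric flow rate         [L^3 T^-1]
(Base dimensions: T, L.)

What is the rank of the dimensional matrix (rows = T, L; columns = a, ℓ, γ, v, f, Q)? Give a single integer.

2

Write exponents as rows T,L / cols a,ℓ,γ,v,f,Q:
  T: [-2  0 -1 -1 -1 -1]
  L: [ 1  1  0  1  0  3]
Row reduction gives pivot columns a,ℓ; rank = 2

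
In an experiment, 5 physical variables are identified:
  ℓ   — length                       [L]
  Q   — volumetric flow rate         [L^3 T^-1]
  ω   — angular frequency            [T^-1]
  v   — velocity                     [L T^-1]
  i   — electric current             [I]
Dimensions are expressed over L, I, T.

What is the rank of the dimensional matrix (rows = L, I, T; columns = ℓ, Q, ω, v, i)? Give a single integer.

Write exponents as rows L,I,T / cols ℓ,Q,ω,v,i:
  L: [ 1  3  0  1  0]
  I: [ 0  0  0  0  1]
  T: [ 0 -1 -1 -1  0]
RREF → pivots at {ℓ,Q,i} ⇒ r = 3

3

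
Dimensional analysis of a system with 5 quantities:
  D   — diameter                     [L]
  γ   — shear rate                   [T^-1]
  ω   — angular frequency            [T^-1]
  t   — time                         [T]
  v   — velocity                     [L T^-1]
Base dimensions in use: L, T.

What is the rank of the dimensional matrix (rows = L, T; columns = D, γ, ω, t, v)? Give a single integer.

Dimensional matrix (L×T by D×γ×ω×t×v):
  L: [ 1  0  0  0  1]
  T: [ 0 -1 -1  1 -1]
Row reduction gives pivot columns D,γ; rank = 2

2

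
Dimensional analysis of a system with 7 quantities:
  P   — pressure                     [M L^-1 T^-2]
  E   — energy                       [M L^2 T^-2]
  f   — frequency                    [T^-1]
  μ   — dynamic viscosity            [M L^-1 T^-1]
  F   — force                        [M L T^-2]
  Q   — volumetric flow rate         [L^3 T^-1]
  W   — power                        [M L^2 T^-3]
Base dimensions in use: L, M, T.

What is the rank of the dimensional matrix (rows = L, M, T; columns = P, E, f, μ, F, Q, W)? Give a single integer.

Dimensional matrix (L×M×T by P×E×f×μ×F×Q×W):
  L: [-1  2  0 -1  1  3  2]
  M: [ 1  1  0  1  1  0  1]
  T: [-2 -2 -1 -1 -2 -1 -3]
Row reduction gives pivot columns P,E,f; rank = 3

3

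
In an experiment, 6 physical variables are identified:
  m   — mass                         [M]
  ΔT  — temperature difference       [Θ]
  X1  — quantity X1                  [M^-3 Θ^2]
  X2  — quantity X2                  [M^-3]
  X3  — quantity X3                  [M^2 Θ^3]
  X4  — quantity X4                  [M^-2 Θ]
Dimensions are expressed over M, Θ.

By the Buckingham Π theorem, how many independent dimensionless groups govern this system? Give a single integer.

4

Dimensional matrix (M×Θ by m×ΔT×X1×X2×X3×X4):
  M: [ 1  0 -3 -3  2 -2]
  Θ: [ 0  1  2  0  3  1]
Row reduction gives pivot columns m,ΔT; rank = 2
n=6, r=2 ⇒ 4 dimensionless groups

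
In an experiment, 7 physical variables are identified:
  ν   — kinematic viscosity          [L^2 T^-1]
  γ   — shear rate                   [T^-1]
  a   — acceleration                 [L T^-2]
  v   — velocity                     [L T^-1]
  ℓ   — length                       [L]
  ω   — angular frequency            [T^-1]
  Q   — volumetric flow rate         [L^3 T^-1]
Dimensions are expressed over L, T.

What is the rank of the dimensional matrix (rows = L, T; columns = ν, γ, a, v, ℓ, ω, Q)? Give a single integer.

Exponent matrix [L,T] × [ν,γ,a,v,ℓ,ω,Q]:
  L: [ 2  0  1  1  1  0  3]
  T: [-1 -1 -2 -1  0 -1 -1]
Echelon form has 2 nonzero rows (pivots: ν,γ)

2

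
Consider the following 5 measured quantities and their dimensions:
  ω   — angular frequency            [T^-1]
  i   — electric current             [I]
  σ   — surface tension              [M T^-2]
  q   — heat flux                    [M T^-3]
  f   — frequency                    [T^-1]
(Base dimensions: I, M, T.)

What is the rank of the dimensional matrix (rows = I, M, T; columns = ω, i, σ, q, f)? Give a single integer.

3

Exponent matrix [I,M,T] × [ω,i,σ,q,f]:
  I: [ 0  1  0  0  0]
  M: [ 0  0  1  1  0]
  T: [-1  0 -2 -3 -1]
RREF → pivots at {ω,i,σ} ⇒ r = 3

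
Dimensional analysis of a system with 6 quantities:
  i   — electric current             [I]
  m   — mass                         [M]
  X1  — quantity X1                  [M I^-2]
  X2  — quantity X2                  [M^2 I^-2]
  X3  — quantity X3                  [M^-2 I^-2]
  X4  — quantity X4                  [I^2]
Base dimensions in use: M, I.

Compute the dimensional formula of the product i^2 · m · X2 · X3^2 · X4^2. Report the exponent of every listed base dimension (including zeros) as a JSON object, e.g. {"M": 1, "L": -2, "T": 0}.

Dimensional matrix (M×I by i×m×X1×X2×X3×X4):
  M: [ 0  1  1  2 -2  0]
  I: [ 1  0 -2 -2 -2  2]
  [M]: (2)·0+(1)·1+(1)·2+(2)·-2+(2)·0 = -1
  [I]: (2)·1+(1)·0+(1)·-2+(2)·-2+(2)·2 = 0
⇒ M^-1

{"M": -1, "I": 0}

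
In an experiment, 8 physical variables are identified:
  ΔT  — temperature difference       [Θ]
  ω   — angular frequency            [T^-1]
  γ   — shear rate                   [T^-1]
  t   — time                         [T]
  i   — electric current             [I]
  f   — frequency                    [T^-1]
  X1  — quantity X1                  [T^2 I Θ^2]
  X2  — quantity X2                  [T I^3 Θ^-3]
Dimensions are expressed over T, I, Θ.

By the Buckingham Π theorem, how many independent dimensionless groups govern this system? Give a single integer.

5

Dimensional matrix (T×I×Θ by ΔT×ω×γ×t×i×f×X1×X2):
  T: [ 0 -1 -1  1  0 -1  2  1]
  I: [ 0  0  0  0  1  0  1  3]
  Θ: [ 1  0  0  0  0  0  2 -3]
RREF → pivots at {ΔT,ω,i} ⇒ r = 3
Π count = n − r = 8 − 3 = 5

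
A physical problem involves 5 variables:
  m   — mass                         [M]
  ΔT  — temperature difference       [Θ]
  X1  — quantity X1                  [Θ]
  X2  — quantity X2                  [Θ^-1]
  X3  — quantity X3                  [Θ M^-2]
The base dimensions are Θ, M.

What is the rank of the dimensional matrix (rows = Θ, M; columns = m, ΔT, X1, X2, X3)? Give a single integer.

Exponent matrix [Θ,M] × [m,ΔT,X1,X2,X3]:
  Θ: [ 0  1  1 -1  1]
  M: [ 1  0  0  0 -2]
Echelon form has 2 nonzero rows (pivots: m,ΔT)

2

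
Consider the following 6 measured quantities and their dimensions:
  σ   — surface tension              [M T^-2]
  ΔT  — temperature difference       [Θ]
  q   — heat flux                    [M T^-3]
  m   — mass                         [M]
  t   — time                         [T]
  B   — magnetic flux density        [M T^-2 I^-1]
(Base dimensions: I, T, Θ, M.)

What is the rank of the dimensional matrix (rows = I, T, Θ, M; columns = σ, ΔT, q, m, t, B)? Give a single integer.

Exponent matrix [I,T,Θ,M] × [σ,ΔT,q,m,t,B]:
  I: [ 0  0  0  0  0 -1]
  T: [-2  0 -3  0  1 -2]
  Θ: [ 0  1  0  0  0  0]
  M: [ 1  0  1  1  0  1]
Row reduction gives pivot columns σ,ΔT,q,B; rank = 4

4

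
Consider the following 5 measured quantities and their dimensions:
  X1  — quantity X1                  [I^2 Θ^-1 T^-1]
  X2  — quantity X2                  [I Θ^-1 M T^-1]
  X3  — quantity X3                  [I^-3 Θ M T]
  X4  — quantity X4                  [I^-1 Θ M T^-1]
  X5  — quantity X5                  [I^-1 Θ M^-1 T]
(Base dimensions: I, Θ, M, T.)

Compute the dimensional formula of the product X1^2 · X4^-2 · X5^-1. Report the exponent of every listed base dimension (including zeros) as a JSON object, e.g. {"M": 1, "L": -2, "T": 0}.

Exponent matrix [I,Θ,M,T] × [X1,X2,X3,X4,X5]:
  I: [ 2  1 -3 -1 -1]
  Θ: [-1 -1  1  1  1]
  M: [ 0  1  1  1 -1]
  T: [-1 -1  1 -1  1]
  [I]: (2)·2+(-2)·-1+(-1)·-1 = 7
  [Θ]: (2)·-1+(-2)·1+(-1)·1 = -5
  [M]: (2)·0+(-2)·1+(-1)·-1 = -1
  [T]: (2)·-1+(-2)·-1+(-1)·1 = -1
⇒ I^7 Θ^-5 M^-1 T^-1

{"I": 7, "Θ": -5, "M": -1, "T": -1}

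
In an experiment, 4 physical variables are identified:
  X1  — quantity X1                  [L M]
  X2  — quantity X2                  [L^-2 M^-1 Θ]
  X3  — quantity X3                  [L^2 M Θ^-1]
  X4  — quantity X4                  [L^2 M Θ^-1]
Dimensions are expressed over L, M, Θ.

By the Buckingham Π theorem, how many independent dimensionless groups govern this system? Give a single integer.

Exponent matrix [L,M,Θ] × [X1,X2,X3,X4]:
  L: [ 1 -2  2  2]
  M: [ 1 -1  1  1]
  Θ: [ 0  1 -1 -1]
RREF → pivots at {X1,X2} ⇒ r = 2
Π count = n − r = 4 − 2 = 2

2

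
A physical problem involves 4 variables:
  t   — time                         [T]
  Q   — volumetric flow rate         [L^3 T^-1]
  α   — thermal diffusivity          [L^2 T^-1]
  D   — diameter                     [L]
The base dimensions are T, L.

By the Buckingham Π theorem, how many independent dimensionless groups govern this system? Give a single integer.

Dimensional matrix (T×L by t×Q×α×D):
  T: [ 1 -1 -1  0]
  L: [ 0  3  2  1]
RREF → pivots at {t,Q} ⇒ r = 2
Π count = n − r = 4 − 2 = 2

2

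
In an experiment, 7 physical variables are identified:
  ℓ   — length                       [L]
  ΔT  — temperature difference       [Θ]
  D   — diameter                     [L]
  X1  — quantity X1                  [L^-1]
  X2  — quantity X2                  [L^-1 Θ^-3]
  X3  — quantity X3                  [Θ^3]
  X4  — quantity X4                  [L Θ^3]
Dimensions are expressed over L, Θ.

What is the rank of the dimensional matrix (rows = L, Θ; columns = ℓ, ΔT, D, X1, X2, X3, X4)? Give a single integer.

Write exponents as rows L,Θ / cols ℓ,ΔT,D,X1,X2,X3,X4:
  L: [ 1  0  1 -1 -1  0  1]
  Θ: [ 0  1  0  0 -3  3  3]
Row reduction gives pivot columns ℓ,ΔT; rank = 2

2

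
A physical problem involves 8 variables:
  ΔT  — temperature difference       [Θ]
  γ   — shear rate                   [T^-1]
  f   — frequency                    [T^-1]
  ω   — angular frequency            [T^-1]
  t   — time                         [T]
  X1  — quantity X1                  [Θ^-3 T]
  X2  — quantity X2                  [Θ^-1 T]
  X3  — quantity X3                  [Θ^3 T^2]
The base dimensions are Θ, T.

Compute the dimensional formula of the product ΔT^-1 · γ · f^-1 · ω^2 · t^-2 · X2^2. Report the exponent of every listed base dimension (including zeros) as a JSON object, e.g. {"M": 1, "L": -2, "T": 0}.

{"Θ": -3, "T": -2}

Exponent matrix [Θ,T] × [ΔT,γ,f,ω,t,X1,X2,X3]:
  Θ: [ 1  0  0  0  0 -3 -1  3]
  T: [ 0 -1 -1 -1  1  1  1  2]
  [Θ]: (-1)·1+(1)·0+(-1)·0+(2)·0+(-2)·0+(2)·-1 = -3
  [T]: (-1)·0+(1)·-1+(-1)·-1+(2)·-1+(-2)·1+(2)·1 = -2
⇒ Θ^-3 T^-2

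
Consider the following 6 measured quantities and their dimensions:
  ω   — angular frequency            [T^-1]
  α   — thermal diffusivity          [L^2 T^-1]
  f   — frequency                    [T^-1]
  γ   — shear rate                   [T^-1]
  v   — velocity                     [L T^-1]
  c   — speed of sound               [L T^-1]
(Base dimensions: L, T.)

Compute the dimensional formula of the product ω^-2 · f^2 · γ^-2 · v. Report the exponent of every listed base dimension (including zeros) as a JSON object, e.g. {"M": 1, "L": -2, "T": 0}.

{"L": 1, "T": 1}

Dimensional matrix (L×T by ω×α×f×γ×v×c):
  L: [ 0  2  0  0  1  1]
  T: [-1 -1 -1 -1 -1 -1]
  [L]: (-2)·0+(2)·0+(-2)·0+(1)·1 = 1
  [T]: (-2)·-1+(2)·-1+(-2)·-1+(1)·-1 = 1
⇒ L T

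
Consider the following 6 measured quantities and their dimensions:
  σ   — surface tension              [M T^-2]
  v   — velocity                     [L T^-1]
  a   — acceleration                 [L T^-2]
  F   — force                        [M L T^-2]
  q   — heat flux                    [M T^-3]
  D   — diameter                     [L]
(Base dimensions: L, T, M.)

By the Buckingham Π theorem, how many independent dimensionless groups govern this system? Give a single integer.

Exponent matrix [L,T,M] × [σ,v,a,F,q,D]:
  L: [ 0  1  1  1  0  1]
  T: [-2 -1 -2 -2 -3  0]
  M: [ 1  0  0  1  1  0]
RREF → pivots at {σ,v,a} ⇒ r = 3
6 vars − rank 3 = 3 Π groups

3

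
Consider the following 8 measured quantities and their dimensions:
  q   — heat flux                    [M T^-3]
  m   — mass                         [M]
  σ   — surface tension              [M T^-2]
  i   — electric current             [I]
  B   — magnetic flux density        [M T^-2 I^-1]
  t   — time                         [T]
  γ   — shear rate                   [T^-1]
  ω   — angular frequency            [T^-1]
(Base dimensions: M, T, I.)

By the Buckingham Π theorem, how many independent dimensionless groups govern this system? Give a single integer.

5

Exponent matrix [M,T,I] × [q,m,σ,i,B,t,γ,ω]:
  M: [ 1  1  1  0  1  0  0  0]
  T: [-3  0 -2  0 -2  1 -1 -1]
  I: [ 0  0  0  1 -1  0  0  0]
Echelon form has 3 nonzero rows (pivots: q,m,i)
Π count = n − r = 8 − 3 = 5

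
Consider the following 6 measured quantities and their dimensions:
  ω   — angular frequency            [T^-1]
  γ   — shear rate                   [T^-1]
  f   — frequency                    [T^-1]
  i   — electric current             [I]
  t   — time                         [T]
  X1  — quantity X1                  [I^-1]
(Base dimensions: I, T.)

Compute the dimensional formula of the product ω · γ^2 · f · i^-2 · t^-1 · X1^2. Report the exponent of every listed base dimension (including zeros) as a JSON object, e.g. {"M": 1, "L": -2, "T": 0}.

{"I": -4, "T": -5}

Write exponents as rows I,T / cols ω,γ,f,i,t,X1:
  I: [ 0  0  0  1  0 -1]
  T: [-1 -1 -1  0  1  0]
  [I]: (1)·0+(2)·0+(1)·0+(-2)·1+(-1)·0+(2)·-1 = -4
  [T]: (1)·-1+(2)·-1+(1)·-1+(-2)·0+(-1)·1+(2)·0 = -5
⇒ I^-4 T^-5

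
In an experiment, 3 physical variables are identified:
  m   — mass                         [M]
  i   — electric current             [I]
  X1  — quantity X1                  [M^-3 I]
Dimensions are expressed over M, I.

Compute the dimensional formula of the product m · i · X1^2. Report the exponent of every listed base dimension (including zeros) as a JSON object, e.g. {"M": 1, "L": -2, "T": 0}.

{"M": -5, "I": 3}

Exponent matrix [M,I] × [m,i,X1]:
  M: [ 1  0 -3]
  I: [ 0  1  1]
  [M]: (1)·1+(1)·0+(2)·-3 = -5
  [I]: (1)·0+(1)·1+(2)·1 = 3
⇒ M^-5 I^3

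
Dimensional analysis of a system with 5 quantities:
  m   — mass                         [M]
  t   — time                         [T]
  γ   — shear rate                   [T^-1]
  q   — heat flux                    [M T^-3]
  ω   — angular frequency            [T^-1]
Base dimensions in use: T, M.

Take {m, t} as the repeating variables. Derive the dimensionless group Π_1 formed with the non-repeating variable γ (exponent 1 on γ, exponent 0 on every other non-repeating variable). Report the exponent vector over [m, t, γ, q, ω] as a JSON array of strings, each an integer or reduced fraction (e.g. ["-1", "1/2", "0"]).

["0", "1", "1", "0", "0"]

Dimensional matrix (T×M by m×t×γ×q×ω):
  T: [ 0  1 -1 -3 -1]
  M: [ 1  0  0  1  0]
RREF → pivots at {m,t} ⇒ r = 2
Repeat: m,t; free: γ,q,ω
RREF:
  r0: [   1    0    0    1    0]
  r1: [   0    1   -1   -3   -1]
Fix exponent of γ at 1, q at 0, ω at 0; solve each RREF row for its pivot's exponent:
  r0: exp(m) + (0)·1 = 0 ⇒ exp(m) = 0
  r1: exp(t) + (-1)·1 = 0 ⇒ exp(t) = 1
Π_1 = t · γ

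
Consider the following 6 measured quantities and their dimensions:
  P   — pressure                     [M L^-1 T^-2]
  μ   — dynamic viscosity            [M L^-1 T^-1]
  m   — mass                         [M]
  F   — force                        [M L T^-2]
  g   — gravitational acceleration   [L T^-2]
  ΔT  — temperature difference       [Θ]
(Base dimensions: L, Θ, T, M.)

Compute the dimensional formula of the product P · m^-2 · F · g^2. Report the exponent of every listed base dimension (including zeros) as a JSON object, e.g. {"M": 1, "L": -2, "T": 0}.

Dimensional matrix (L×Θ×T×M by P×μ×m×F×g×ΔT):
  L: [-1 -1  0  1  1  0]
  Θ: [ 0  0  0  0  0  1]
  T: [-2 -1  0 -2 -2  0]
  M: [ 1  1  1  1  0  0]
  [L]: (1)·-1+(-2)·0+(1)·1+(2)·1 = 2
  [Θ]: (1)·0+(-2)·0+(1)·0+(2)·0 = 0
  [T]: (1)·-2+(-2)·0+(1)·-2+(2)·-2 = -8
  [M]: (1)·1+(-2)·1+(1)·1+(2)·0 = 0
⇒ L^2 T^-8

{"L": 2, "Θ": 0, "T": -8, "M": 0}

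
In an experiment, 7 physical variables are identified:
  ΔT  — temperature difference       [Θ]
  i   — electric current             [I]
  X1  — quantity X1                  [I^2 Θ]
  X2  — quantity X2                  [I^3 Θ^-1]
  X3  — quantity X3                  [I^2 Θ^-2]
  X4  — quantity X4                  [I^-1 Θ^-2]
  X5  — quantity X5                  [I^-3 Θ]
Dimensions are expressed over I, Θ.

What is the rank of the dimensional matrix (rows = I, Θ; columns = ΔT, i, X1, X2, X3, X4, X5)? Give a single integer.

2

Exponent matrix [I,Θ] × [ΔT,i,X1,X2,X3,X4,X5]:
  I: [ 0  1  2  3  2 -1 -3]
  Θ: [ 1  0  1 -1 -2 -2  1]
Echelon form has 2 nonzero rows (pivots: ΔT,i)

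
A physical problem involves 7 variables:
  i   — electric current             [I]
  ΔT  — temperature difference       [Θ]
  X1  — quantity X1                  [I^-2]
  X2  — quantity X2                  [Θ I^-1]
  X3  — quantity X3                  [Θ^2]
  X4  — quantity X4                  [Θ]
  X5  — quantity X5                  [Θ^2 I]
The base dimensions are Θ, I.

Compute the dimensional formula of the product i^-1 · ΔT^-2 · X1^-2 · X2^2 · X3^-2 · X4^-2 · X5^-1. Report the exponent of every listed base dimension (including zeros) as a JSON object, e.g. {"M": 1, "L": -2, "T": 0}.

Dimensional matrix (Θ×I by i×ΔT×X1×X2×X3×X4×X5):
  Θ: [ 0  1  0  1  2  1  2]
  I: [ 1  0 -2 -1  0  0  1]
  [Θ]: (-1)·0+(-2)·1+(-2)·0+(2)·1+(-2)·2+(-2)·1+(-1)·2 = -8
  [I]: (-1)·1+(-2)·0+(-2)·-2+(2)·-1+(-2)·0+(-2)·0+(-1)·1 = 0
⇒ Θ^-8

{"Θ": -8, "I": 0}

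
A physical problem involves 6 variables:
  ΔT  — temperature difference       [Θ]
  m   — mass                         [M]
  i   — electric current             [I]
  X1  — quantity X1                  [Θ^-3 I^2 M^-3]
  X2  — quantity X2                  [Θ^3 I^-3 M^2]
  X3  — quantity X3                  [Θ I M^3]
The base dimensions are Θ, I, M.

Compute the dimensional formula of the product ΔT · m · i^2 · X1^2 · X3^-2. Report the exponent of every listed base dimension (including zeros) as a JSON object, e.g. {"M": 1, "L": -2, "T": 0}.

{"Θ": -7, "I": 4, "M": -11}

Dimensional matrix (Θ×I×M by ΔT×m×i×X1×X2×X3):
  Θ: [ 1  0  0 -3  3  1]
  I: [ 0  0  1  2 -3  1]
  M: [ 0  1  0 -3  2  3]
  [Θ]: (1)·1+(1)·0+(2)·0+(2)·-3+(-2)·1 = -7
  [I]: (1)·0+(1)·0+(2)·1+(2)·2+(-2)·1 = 4
  [M]: (1)·0+(1)·1+(2)·0+(2)·-3+(-2)·3 = -11
⇒ Θ^-7 I^4 M^-11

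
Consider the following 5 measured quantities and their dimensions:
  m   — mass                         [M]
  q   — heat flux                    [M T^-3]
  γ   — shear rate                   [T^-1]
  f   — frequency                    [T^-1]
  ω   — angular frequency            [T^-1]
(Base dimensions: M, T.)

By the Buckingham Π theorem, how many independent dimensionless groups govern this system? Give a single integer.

Dimensional matrix (M×T by m×q×γ×f×ω):
  M: [ 1  1  0  0  0]
  T: [ 0 -3 -1 -1 -1]
RREF → pivots at {m,q} ⇒ r = 2
n=5, r=2 ⇒ 3 dimensionless groups

3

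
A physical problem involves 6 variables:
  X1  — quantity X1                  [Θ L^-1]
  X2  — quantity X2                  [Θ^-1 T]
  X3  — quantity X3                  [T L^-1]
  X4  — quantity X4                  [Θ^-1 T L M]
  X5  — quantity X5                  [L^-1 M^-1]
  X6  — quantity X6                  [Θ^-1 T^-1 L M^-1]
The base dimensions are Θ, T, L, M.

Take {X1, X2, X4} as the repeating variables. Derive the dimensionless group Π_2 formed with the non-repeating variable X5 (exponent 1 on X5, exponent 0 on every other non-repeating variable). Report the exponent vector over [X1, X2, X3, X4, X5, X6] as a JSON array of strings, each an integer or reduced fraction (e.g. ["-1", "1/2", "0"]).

["0", "-1", "0", "1", "1", "0"]

Dimensional matrix (Θ×T×L×M by X1×X2×X3×X4×X5×X6):
  Θ: [ 1 -1  0 -1  0 -1]
  T: [ 0  1  1  1  0 -1]
  L: [-1  0 -1  1 -1  1]
  M: [ 0  0  0  1 -1 -1]
Row reduction gives pivot columns X1,X2,X4; rank = 3
Pivot set = {X1,X2,X4}, free = {X3,X5,X6}
RREF:
  r0: [   1    0    1    0    0   -2]
  r1: [   0    1    1    0    1    0]
  r2: [   0    0    0    1   -1   -1]
  r3: [   0    0    0    0    0    0]
Fix exponent of X5 at 1, X3 at 0, X6 at 0; solve each RREF row for its pivot's exponent:
  r0: exp(X1) + (0)·1 = 0 ⇒ exp(X1) = 0
  r1: exp(X2) + (1)·1 = 0 ⇒ exp(X2) = -1
  r2: exp(X4) + (-1)·1 = 0 ⇒ exp(X4) = 1
Π_2 = X2^-1 · X4 · X5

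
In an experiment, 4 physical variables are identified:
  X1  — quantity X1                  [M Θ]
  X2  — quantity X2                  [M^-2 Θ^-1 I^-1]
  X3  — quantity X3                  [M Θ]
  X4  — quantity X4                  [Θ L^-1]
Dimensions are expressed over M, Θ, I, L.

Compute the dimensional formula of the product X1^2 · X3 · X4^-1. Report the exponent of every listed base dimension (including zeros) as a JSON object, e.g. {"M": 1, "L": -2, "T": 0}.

{"M": 3, "Θ": 2, "I": 0, "L": 1}

Dimensional matrix (M×Θ×I×L by X1×X2×X3×X4):
  M: [ 1 -2  1  0]
  Θ: [ 1 -1  1  1]
  I: [ 0 -1  0  0]
  L: [ 0  0  0 -1]
  [M]: (2)·1+(1)·1+(-1)·0 = 3
  [Θ]: (2)·1+(1)·1+(-1)·1 = 2
  [I]: (2)·0+(1)·0+(-1)·0 = 0
  [L]: (2)·0+(1)·0+(-1)·-1 = 1
⇒ M^3 Θ^2 L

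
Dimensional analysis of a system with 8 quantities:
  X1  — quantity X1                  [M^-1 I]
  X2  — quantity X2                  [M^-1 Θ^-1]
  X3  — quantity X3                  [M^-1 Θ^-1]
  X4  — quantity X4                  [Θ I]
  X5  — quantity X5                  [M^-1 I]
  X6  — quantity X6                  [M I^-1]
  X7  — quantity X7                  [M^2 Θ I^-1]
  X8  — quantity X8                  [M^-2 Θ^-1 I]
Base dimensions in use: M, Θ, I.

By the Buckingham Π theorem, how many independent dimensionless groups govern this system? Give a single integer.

6

Dimensional matrix (M×Θ×I by X1×X2×X3×X4×X5×X6×X7×X8):
  M: [-1 -1 -1  0 -1  1  2 -2]
  Θ: [ 0 -1 -1  1  0  0  1 -1]
  I: [ 1  0  0  1  1 -1 -1  1]
RREF → pivots at {X1,X2} ⇒ r = 2
n=8, r=2 ⇒ 6 dimensionless groups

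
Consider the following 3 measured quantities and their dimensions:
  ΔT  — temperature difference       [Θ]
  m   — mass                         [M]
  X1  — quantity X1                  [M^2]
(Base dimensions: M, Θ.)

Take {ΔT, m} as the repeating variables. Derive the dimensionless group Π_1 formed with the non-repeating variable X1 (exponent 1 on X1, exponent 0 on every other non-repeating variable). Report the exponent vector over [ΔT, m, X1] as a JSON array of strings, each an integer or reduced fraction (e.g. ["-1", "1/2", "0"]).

Exponent matrix [M,Θ] × [ΔT,m,X1]:
  M: [ 0  1  2]
  Θ: [ 1  0  0]
RREF → pivots at {ΔT,m} ⇒ r = 2
Repeat: ΔT,m; free: X1
RREF:
  r0: [   1    0    0]
  r1: [   0    1    2]
Fix exponent of X1 at 1; solve each RREF row for its pivot's exponent:
  r0: exp(ΔT) + (0)·1 = 0 ⇒ exp(ΔT) = 0
  r1: exp(m) + (2)·1 = 0 ⇒ exp(m) = -2
Π_1 = m^-2 · X1

["0", "-2", "1"]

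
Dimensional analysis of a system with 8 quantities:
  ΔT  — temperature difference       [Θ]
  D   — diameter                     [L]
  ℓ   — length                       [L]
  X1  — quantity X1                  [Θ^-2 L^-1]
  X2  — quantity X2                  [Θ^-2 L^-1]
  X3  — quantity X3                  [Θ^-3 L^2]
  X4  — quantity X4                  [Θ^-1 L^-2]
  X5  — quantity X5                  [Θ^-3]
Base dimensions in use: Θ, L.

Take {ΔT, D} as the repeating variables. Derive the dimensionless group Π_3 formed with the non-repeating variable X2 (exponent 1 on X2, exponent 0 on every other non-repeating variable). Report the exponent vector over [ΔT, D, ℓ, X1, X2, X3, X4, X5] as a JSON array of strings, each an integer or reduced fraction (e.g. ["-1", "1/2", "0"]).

Exponent matrix [Θ,L] × [ΔT,D,ℓ,X1,X2,X3,X4,X5]:
  Θ: [ 1  0  0 -2 -2 -3 -1 -3]
  L: [ 0  1  1 -1 -1  2 -2  0]
RREF → pivots at {ΔT,D} ⇒ r = 2
Repeat: ΔT,D; free: ℓ,X1,X2,X3,X4,X5
RREF:
  r0: [   1    0    0   -2   -2   -3   -1   -3]
  r1: [   0    1    1   -1   -1    2   -2    0]
Fix exponent of X2 at 1, ℓ at 0, X1 at 0, X3 at 0, X4 at 0, X5 at 0; solve each RREF row for its pivot's exponent:
  r0: exp(ΔT) + (-2)·1 = 0 ⇒ exp(ΔT) = 2
  r1: exp(D) + (-1)·1 = 0 ⇒ exp(D) = 1
Π_3 = ΔT^2 · D · X2

["2", "1", "0", "0", "1", "0", "0", "0"]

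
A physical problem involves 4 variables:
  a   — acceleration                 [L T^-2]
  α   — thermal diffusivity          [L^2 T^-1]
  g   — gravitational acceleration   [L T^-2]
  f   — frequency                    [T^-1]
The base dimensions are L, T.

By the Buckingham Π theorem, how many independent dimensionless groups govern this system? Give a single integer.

2

Dimensional matrix (L×T by a×α×g×f):
  L: [ 1  2  1  0]
  T: [-2 -1 -2 -1]
Echelon form has 2 nonzero rows (pivots: a,α)
n=4, r=2 ⇒ 2 dimensionless groups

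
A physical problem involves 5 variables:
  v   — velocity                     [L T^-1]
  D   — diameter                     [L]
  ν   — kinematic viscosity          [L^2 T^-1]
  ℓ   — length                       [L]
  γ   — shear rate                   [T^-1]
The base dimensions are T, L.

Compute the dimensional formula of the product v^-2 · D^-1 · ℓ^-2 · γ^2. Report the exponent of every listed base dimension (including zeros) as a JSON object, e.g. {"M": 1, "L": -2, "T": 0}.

Exponent matrix [T,L] × [v,D,ν,ℓ,γ]:
  T: [-1  0 -1  0 -1]
  L: [ 1  1  2  1  0]
  [T]: (-2)·-1+(-1)·0+(-2)·0+(2)·-1 = 0
  [L]: (-2)·1+(-1)·1+(-2)·1+(2)·0 = -5
⇒ L^-5

{"T": 0, "L": -5}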